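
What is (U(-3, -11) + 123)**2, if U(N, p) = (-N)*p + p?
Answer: 6241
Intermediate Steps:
U(N, p) = p - N*p (U(N, p) = -N*p + p = p - N*p)
(U(-3, -11) + 123)**2 = (-11*(1 - 1*(-3)) + 123)**2 = (-11*(1 + 3) + 123)**2 = (-11*4 + 123)**2 = (-44 + 123)**2 = 79**2 = 6241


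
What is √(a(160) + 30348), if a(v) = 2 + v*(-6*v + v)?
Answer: 15*I*√434 ≈ 312.49*I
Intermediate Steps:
a(v) = 2 - 5*v² (a(v) = 2 + v*(-5*v) = 2 - 5*v²)
√(a(160) + 30348) = √((2 - 5*160²) + 30348) = √((2 - 5*25600) + 30348) = √((2 - 128000) + 30348) = √(-127998 + 30348) = √(-97650) = 15*I*√434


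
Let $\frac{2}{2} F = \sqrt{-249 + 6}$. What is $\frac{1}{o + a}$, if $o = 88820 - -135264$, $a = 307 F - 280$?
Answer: $\frac{223804}{50111132923} - \frac{2763 i \sqrt{3}}{50111132923} \approx 4.4662 \cdot 10^{-6} - 9.5501 \cdot 10^{-8} i$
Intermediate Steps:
$F = 9 i \sqrt{3}$ ($F = \sqrt{-249 + 6} = \sqrt{-243} = 9 i \sqrt{3} \approx 15.588 i$)
$a = -280 + 2763 i \sqrt{3}$ ($a = 307 \cdot 9 i \sqrt{3} - 280 = 2763 i \sqrt{3} - 280 = -280 + 2763 i \sqrt{3} \approx -280.0 + 4785.7 i$)
$o = 224084$ ($o = 88820 + 135264 = 224084$)
$\frac{1}{o + a} = \frac{1}{224084 - \left(280 - 2763 i \sqrt{3}\right)} = \frac{1}{223804 + 2763 i \sqrt{3}}$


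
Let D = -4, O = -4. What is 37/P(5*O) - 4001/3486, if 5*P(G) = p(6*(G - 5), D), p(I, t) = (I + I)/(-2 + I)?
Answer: 1613767/17430 ≈ 92.586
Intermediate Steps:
p(I, t) = 2*I/(-2 + I) (p(I, t) = (2*I)/(-2 + I) = 2*I/(-2 + I))
P(G) = 2*(-30 + 6*G)/(5*(-32 + 6*G)) (P(G) = (2*(6*(G - 5))/(-2 + 6*(G - 5)))/5 = (2*(6*(-5 + G))/(-2 + 6*(-5 + G)))/5 = (2*(-30 + 6*G)/(-2 + (-30 + 6*G)))/5 = (2*(-30 + 6*G)/(-32 + 6*G))/5 = 2*(-30 + 6*G)/(5*(-32 + 6*G)))
37/P(5*O) - 4001/3486 = 37/((6*(-5 + 5*(-4))/(5*(-16 + 3*(5*(-4)))))) - 4001/3486 = 37/((6*(-5 - 20)/(5*(-16 + 3*(-20))))) - 4001*1/3486 = 37/(((6/5)*(-25)/(-16 - 60))) - 4001/3486 = 37/(((6/5)*(-25)/(-76))) - 4001/3486 = 37/(((6/5)*(-1/76)*(-25))) - 4001/3486 = 37/(15/38) - 4001/3486 = 37*(38/15) - 4001/3486 = 1406/15 - 4001/3486 = 1613767/17430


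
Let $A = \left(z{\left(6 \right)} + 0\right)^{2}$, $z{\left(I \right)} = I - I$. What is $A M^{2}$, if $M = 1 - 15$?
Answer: $0$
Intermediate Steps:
$z{\left(I \right)} = 0$
$A = 0$ ($A = \left(0 + 0\right)^{2} = 0^{2} = 0$)
$M = -14$ ($M = 1 - 15 = -14$)
$A M^{2} = 0 \left(-14\right)^{2} = 0 \cdot 196 = 0$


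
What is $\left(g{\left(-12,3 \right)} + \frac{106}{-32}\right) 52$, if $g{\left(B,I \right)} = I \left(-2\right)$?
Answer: $- \frac{1937}{4} \approx -484.25$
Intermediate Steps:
$g{\left(B,I \right)} = - 2 I$
$\left(g{\left(-12,3 \right)} + \frac{106}{-32}\right) 52 = \left(\left(-2\right) 3 + \frac{106}{-32}\right) 52 = \left(-6 + 106 \left(- \frac{1}{32}\right)\right) 52 = \left(-6 - \frac{53}{16}\right) 52 = \left(- \frac{149}{16}\right) 52 = - \frac{1937}{4}$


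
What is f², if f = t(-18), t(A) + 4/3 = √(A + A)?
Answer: -308/9 - 16*I ≈ -34.222 - 16.0*I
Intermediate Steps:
t(A) = -4/3 + √2*√A (t(A) = -4/3 + √(A + A) = -4/3 + √(2*A) = -4/3 + √2*√A)
f = -4/3 + 6*I (f = -4/3 + √2*√(-18) = -4/3 + √2*(3*I*√2) = -4/3 + 6*I ≈ -1.3333 + 6.0*I)
f² = (-4/3 + 6*I)²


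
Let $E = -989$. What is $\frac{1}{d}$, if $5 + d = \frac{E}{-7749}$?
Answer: $- \frac{7749}{37756} \approx -0.20524$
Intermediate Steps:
$d = - \frac{37756}{7749}$ ($d = -5 - \frac{989}{-7749} = -5 - - \frac{989}{7749} = -5 + \frac{989}{7749} = - \frac{37756}{7749} \approx -4.8724$)
$\frac{1}{d} = \frac{1}{- \frac{37756}{7749}} = - \frac{7749}{37756}$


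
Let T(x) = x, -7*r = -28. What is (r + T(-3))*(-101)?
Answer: -101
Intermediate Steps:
r = 4 (r = -⅐*(-28) = 4)
(r + T(-3))*(-101) = (4 - 3)*(-101) = 1*(-101) = -101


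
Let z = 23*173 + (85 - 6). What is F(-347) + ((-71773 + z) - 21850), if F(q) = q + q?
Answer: -90259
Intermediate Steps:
z = 4058 (z = 3979 + 79 = 4058)
F(q) = 2*q
F(-347) + ((-71773 + z) - 21850) = 2*(-347) + ((-71773 + 4058) - 21850) = -694 + (-67715 - 21850) = -694 - 89565 = -90259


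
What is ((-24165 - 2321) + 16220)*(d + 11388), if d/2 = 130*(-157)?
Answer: 302148912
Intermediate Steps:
d = -40820 (d = 2*(130*(-157)) = 2*(-20410) = -40820)
((-24165 - 2321) + 16220)*(d + 11388) = ((-24165 - 2321) + 16220)*(-40820 + 11388) = (-26486 + 16220)*(-29432) = -10266*(-29432) = 302148912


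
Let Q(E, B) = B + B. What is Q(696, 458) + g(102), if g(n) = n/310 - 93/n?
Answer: 4824249/5270 ≈ 915.42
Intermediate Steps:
Q(E, B) = 2*B
g(n) = -93/n + n/310 (g(n) = n*(1/310) - 93/n = n/310 - 93/n = -93/n + n/310)
Q(696, 458) + g(102) = 2*458 + (-93/102 + (1/310)*102) = 916 + (-93*1/102 + 51/155) = 916 + (-31/34 + 51/155) = 916 - 3071/5270 = 4824249/5270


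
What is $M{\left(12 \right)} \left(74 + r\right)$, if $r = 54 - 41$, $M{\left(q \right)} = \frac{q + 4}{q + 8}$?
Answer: $\frac{348}{5} \approx 69.6$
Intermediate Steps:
$M{\left(q \right)} = \frac{4 + q}{8 + q}$
$r = 13$ ($r = 54 - 41 = 13$)
$M{\left(12 \right)} \left(74 + r\right) = \frac{4 + 12}{8 + 12} \left(74 + 13\right) = \frac{1}{20} \cdot 16 \cdot 87 = \frac{4}{5} \cdot 87 = \frac{348}{5}$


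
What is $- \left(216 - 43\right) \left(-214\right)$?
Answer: $37022$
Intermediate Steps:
$- \left(216 - 43\right) \left(-214\right) = - 173 \left(-214\right) = \left(-1\right) \left(-37022\right) = 37022$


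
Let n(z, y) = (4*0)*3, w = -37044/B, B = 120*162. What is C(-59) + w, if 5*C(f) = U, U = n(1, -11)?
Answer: -343/180 ≈ -1.9056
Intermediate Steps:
B = 19440
w = -343/180 (w = -37044/19440 = -37044*1/19440 = -343/180 ≈ -1.9056)
n(z, y) = 0 (n(z, y) = 0*3 = 0)
U = 0
C(f) = 0 (C(f) = (⅕)*0 = 0)
C(-59) + w = 0 - 343/180 = -343/180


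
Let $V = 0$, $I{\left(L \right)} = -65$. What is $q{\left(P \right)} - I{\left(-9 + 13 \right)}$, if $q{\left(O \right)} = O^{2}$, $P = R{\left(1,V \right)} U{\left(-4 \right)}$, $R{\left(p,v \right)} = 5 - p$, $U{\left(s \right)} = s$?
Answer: $321$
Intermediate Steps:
$P = -16$ ($P = \left(5 - 1\right) \left(-4\right) = 4 \left(-4\right) = -16$)
$q{\left(P \right)} - I{\left(-9 + 13 \right)} = \left(-16\right)^{2} - -65 = 256 + 65 = 321$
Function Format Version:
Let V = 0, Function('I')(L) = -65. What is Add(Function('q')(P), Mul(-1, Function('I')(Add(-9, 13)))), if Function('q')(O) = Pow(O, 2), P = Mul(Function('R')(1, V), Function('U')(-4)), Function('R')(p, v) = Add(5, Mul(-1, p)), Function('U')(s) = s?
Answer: 321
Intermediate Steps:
P = -16 (P = Mul(Add(5, Mul(-1, 1)), -4) = Mul(Add(5, -1), -4) = Mul(4, -4) = -16)
Add(Function('q')(P), Mul(-1, Function('I')(Add(-9, 13)))) = Add(Pow(-16, 2), Mul(-1, -65)) = Add(256, 65) = 321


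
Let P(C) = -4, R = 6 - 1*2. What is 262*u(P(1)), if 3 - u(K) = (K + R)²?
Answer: 786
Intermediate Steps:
R = 4 (R = 6 - 2 = 4)
u(K) = 3 - (4 + K)² (u(K) = 3 - (K + 4)² = 3 - (4 + K)²)
262*u(P(1)) = 262*(3 - (4 - 4)²) = 262*(3 - 1*0²) = 262*(3 - 1*0) = 262*(3 + 0) = 262*3 = 786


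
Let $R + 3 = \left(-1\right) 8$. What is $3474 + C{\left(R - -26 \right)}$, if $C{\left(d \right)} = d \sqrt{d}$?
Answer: $3474 + 15 \sqrt{15} \approx 3532.1$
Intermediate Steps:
$R = -11$ ($R = -3 - 8 = -11$)
$C{\left(d \right)} = d^{\frac{3}{2}}$
$3474 + C{\left(R - -26 \right)} = 3474 + \left(-11 - -26\right)^{\frac{3}{2}} = 3474 + \left(-11 + 26\right)^{\frac{3}{2}} = 3474 + 15^{\frac{3}{2}} = 3474 + 15 \sqrt{15}$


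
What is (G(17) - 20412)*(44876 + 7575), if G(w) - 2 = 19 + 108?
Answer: -1063863633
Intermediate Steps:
G(w) = 129 (G(w) = 2 + (19 + 108) = 2 + 127 = 129)
(G(17) - 20412)*(44876 + 7575) = (129 - 20412)*(44876 + 7575) = -20283*52451 = -1063863633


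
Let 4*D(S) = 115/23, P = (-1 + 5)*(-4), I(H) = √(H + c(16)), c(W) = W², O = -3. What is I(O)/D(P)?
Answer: 4*√253/5 ≈ 12.725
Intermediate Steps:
I(H) = √(256 + H) (I(H) = √(H + 16²) = √(H + 256) = √(256 + H))
P = -16 (P = 4*(-4) = -16)
D(S) = 5/4 (D(S) = (115/23)/4 = (115*(1/23))/4 = (¼)*5 = 5/4)
I(O)/D(P) = √(256 - 3)/(5/4) = √253*(⅘) = 4*√253/5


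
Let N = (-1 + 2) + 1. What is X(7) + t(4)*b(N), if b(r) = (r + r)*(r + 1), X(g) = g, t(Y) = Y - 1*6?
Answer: -17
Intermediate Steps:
t(Y) = -6 + Y (t(Y) = Y - 6 = -6 + Y)
N = 2 (N = 1 + 1 = 2)
b(r) = 2*r*(1 + r) (b(r) = (2*r)*(1 + r) = 2*r*(1 + r))
X(7) + t(4)*b(N) = 7 + (-6 + 4)*(2*2*(1 + 2)) = 7 - 4*2*3 = 7 - 2*12 = 7 - 24 = -17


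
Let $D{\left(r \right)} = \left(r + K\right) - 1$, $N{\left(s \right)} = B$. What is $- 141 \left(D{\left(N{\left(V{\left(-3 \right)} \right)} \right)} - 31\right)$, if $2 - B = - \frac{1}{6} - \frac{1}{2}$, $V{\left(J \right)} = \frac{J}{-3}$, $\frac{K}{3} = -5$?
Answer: $6251$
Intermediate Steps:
$K = -15$ ($K = 3 \left(-5\right) = -15$)
$V{\left(J \right)} = - \frac{J}{3}$ ($V{\left(J \right)} = J \left(- \frac{1}{3}\right) = - \frac{J}{3}$)
$B = \frac{8}{3}$ ($B = 2 - \left(- \frac{1}{6} - \frac{1}{2}\right) = 2 - - \frac{2}{3} = 2 + \frac{2}{3} = \frac{8}{3} \approx 2.6667$)
$N{\left(s \right)} = \frac{8}{3}$
$D{\left(r \right)} = -16 + r$ ($D{\left(r \right)} = \left(r - 15\right) - 1 = \left(-15 + r\right) - 1 = -16 + r$)
$- 141 \left(D{\left(N{\left(V{\left(-3 \right)} \right)} \right)} - 31\right) = - 141 \left(\left(-16 + \frac{8}{3}\right) - 31\right) = - 141 \left(- \frac{40}{3} - 31\right) = \left(-141\right) \left(- \frac{133}{3}\right) = 6251$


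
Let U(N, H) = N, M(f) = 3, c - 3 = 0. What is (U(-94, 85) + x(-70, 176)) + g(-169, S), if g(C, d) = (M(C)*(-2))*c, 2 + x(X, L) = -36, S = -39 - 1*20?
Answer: -150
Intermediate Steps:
c = 3 (c = 3 + 0 = 3)
S = -59 (S = -39 - 20 = -59)
x(X, L) = -38 (x(X, L) = -2 - 36 = -38)
g(C, d) = -18 (g(C, d) = (3*(-2))*3 = -6*3 = -18)
(U(-94, 85) + x(-70, 176)) + g(-169, S) = (-94 - 38) - 18 = -132 - 18 = -150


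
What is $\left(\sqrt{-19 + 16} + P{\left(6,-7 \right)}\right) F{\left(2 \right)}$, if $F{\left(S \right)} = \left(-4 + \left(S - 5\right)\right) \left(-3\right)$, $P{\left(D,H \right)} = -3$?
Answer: $-63 + 21 i \sqrt{3} \approx -63.0 + 36.373 i$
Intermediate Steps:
$F{\left(S \right)} = 27 - 3 S$ ($F{\left(S \right)} = \left(-4 + \left(-5 + S\right)\right) \left(-3\right) = \left(-9 + S\right) \left(-3\right) = 27 - 3 S$)
$\left(\sqrt{-19 + 16} + P{\left(6,-7 \right)}\right) F{\left(2 \right)} = \left(\sqrt{-19 + 16} - 3\right) \left(27 - 6\right) = \left(\sqrt{-3} - 3\right) \left(27 - 6\right) = \left(i \sqrt{3} - 3\right) 21 = \left(-3 + i \sqrt{3}\right) 21 = -63 + 21 i \sqrt{3}$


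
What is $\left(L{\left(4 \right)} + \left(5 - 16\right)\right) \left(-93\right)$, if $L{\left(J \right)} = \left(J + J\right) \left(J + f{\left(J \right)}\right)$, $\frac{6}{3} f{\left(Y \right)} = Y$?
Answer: $-3441$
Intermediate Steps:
$f{\left(Y \right)} = \frac{Y}{2}$
$L{\left(J \right)} = 3 J^{2}$ ($L{\left(J \right)} = \left(J + J\right) \left(J + \frac{J}{2}\right) = 2 J \frac{3 J}{2} = 3 J^{2}$)
$\left(L{\left(4 \right)} + \left(5 - 16\right)\right) \left(-93\right) = \left(3 \cdot 4^{2} + \left(5 - 16\right)\right) \left(-93\right) = \left(3 \cdot 16 + \left(5 - 16\right)\right) \left(-93\right) = \left(48 - 11\right) \left(-93\right) = 37 \left(-93\right) = -3441$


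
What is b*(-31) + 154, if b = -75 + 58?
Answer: 681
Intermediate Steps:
b = -17
b*(-31) + 154 = -17*(-31) + 154 = 527 + 154 = 681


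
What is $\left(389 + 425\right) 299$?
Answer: $243386$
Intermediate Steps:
$\left(389 + 425\right) 299 = 814 \cdot 299 = 243386$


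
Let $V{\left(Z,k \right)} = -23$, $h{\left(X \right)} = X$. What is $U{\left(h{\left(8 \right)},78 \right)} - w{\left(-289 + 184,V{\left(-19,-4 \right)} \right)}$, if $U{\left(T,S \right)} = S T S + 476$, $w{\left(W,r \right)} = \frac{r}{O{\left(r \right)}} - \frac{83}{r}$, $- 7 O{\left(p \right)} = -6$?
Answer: $\frac{6785629}{138} \approx 49171.0$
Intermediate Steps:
$O{\left(p \right)} = \frac{6}{7}$ ($O{\left(p \right)} = \left(- \frac{1}{7}\right) \left(-6\right) = \frac{6}{7}$)
$w{\left(W,r \right)} = - \frac{83}{r} + \frac{7 r}{6}$ ($w{\left(W,r \right)} = \frac{r}{\frac{6}{7}} - \frac{83}{r} = r \frac{7}{6} - \frac{83}{r} = \frac{7 r}{6} - \frac{83}{r} = - \frac{83}{r} + \frac{7 r}{6}$)
$U{\left(T,S \right)} = 476 + T S^{2}$ ($U{\left(T,S \right)} = T S^{2} + 476 = 476 + T S^{2}$)
$U{\left(h{\left(8 \right)},78 \right)} - w{\left(-289 + 184,V{\left(-19,-4 \right)} \right)} = \left(476 + 8 \cdot 78^{2}\right) - \left(- \frac{83}{-23} + \frac{7}{6} \left(-23\right)\right) = \left(476 + 8 \cdot 6084\right) - \left(\left(-83\right) \left(- \frac{1}{23}\right) - \frac{161}{6}\right) = \left(476 + 48672\right) - \left(\frac{83}{23} - \frac{161}{6}\right) = 49148 - - \frac{3205}{138} = 49148 + \frac{3205}{138} = \frac{6785629}{138}$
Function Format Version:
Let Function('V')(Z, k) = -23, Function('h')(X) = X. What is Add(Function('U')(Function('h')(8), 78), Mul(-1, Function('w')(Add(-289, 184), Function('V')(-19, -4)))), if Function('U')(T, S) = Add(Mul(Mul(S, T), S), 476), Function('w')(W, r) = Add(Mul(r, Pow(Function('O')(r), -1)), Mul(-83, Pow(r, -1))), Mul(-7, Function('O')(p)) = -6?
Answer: Rational(6785629, 138) ≈ 49171.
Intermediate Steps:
Function('O')(p) = Rational(6, 7) (Function('O')(p) = Mul(Rational(-1, 7), -6) = Rational(6, 7))
Function('w')(W, r) = Add(Mul(-83, Pow(r, -1)), Mul(Rational(7, 6), r)) (Function('w')(W, r) = Add(Mul(r, Pow(Rational(6, 7), -1)), Mul(-83, Pow(r, -1))) = Add(Mul(r, Rational(7, 6)), Mul(-83, Pow(r, -1))) = Add(Mul(Rational(7, 6), r), Mul(-83, Pow(r, -1))) = Add(Mul(-83, Pow(r, -1)), Mul(Rational(7, 6), r)))
Function('U')(T, S) = Add(476, Mul(T, Pow(S, 2))) (Function('U')(T, S) = Add(Mul(T, Pow(S, 2)), 476) = Add(476, Mul(T, Pow(S, 2))))
Add(Function('U')(Function('h')(8), 78), Mul(-1, Function('w')(Add(-289, 184), Function('V')(-19, -4)))) = Add(Add(476, Mul(8, Pow(78, 2))), Mul(-1, Add(Mul(-83, Pow(-23, -1)), Mul(Rational(7, 6), -23)))) = Add(Add(476, Mul(8, 6084)), Mul(-1, Add(Mul(-83, Rational(-1, 23)), Rational(-161, 6)))) = Add(Add(476, 48672), Mul(-1, Add(Rational(83, 23), Rational(-161, 6)))) = Add(49148, Mul(-1, Rational(-3205, 138))) = Add(49148, Rational(3205, 138)) = Rational(6785629, 138)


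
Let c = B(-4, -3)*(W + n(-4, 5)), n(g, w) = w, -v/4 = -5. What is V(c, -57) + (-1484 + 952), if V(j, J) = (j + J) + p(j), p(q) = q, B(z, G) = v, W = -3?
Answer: -509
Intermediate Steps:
v = 20 (v = -4*(-5) = 20)
B(z, G) = 20
c = 40 (c = 20*(-3 + 5) = 20*2 = 40)
V(j, J) = J + 2*j (V(j, J) = (j + J) + j = (J + j) + j = J + 2*j)
V(c, -57) + (-1484 + 952) = (-57 + 2*40) + (-1484 + 952) = (-57 + 80) - 532 = 23 - 532 = -509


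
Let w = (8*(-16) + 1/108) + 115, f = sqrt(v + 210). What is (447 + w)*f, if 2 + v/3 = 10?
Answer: 46873*sqrt(26)/36 ≈ 6639.1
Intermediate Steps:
v = 24 (v = -6 + 3*10 = -6 + 30 = 24)
f = 3*sqrt(26) (f = sqrt(24 + 210) = sqrt(234) = 3*sqrt(26) ≈ 15.297)
w = -1403/108 (w = (-128 + 1/108) + 115 = -13823/108 + 115 = -1403/108 ≈ -12.991)
(447 + w)*f = (447 - 1403/108)*(3*sqrt(26)) = 46873*(3*sqrt(26))/108 = 46873*sqrt(26)/36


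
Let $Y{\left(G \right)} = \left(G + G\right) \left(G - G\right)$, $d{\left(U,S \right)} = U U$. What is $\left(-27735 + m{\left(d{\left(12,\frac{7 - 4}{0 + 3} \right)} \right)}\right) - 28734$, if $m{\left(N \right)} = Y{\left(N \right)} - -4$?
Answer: $-56465$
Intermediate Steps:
$d{\left(U,S \right)} = U^{2}$
$Y{\left(G \right)} = 0$ ($Y{\left(G \right)} = 2 G 0 = 0$)
$m{\left(N \right)} = 4$ ($m{\left(N \right)} = 0 - -4 = 0 + 4 = 4$)
$\left(-27735 + m{\left(d{\left(12,\frac{7 - 4}{0 + 3} \right)} \right)}\right) - 28734 = \left(-27735 + 4\right) - 28734 = -27731 - 28734 = -56465$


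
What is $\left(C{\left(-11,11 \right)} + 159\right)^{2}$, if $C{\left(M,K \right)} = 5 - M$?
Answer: $30625$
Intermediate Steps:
$\left(C{\left(-11,11 \right)} + 159\right)^{2} = \left(\left(5 - -11\right) + 159\right)^{2} = \left(\left(5 + 11\right) + 159\right)^{2} = \left(16 + 159\right)^{2} = 175^{2} = 30625$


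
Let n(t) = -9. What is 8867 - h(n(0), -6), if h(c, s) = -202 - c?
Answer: 9060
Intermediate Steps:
8867 - h(n(0), -6) = 8867 - (-202 - 1*(-9)) = 8867 - (-202 + 9) = 8867 - 1*(-193) = 8867 + 193 = 9060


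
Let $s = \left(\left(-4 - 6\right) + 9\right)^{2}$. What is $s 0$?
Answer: $0$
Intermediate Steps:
$s = 1$ ($s = \left(\left(-4 - 6\right) + 9\right)^{2} = \left(-10 + 9\right)^{2} = \left(-1\right)^{2} = 1$)
$s 0 = 1 \cdot 0 = 0$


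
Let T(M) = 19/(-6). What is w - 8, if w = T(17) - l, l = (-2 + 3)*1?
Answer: -73/6 ≈ -12.167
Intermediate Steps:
l = 1 (l = 1*1 = 1)
T(M) = -19/6 (T(M) = 19*(-⅙) = -19/6)
w = -25/6 (w = -19/6 - 1*1 = -19/6 - 1 = -25/6 ≈ -4.1667)
w - 8 = -25/6 - 8 = -73/6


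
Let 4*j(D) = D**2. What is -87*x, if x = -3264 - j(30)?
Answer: 303543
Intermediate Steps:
j(D) = D**2/4
x = -3489 (x = -3264 - 30**2/4 = -3264 - 900/4 = -3264 - 1*225 = -3264 - 225 = -3489)
-87*x = -87*(-3489) = 303543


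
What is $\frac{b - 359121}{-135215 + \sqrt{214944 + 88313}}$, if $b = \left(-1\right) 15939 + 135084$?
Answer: $\frac{368731305}{207759011} + \frac{2727 \sqrt{303257}}{207759011} \approx 1.782$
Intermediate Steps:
$b = 119145$ ($b = -15939 + 135084 = 119145$)
$\frac{b - 359121}{-135215 + \sqrt{214944 + 88313}} = \frac{119145 - 359121}{-135215 + \sqrt{214944 + 88313}} = - \frac{239976}{-135215 + \sqrt{303257}}$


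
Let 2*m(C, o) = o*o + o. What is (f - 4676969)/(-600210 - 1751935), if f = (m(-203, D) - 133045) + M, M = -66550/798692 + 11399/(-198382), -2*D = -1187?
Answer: 146835066603893955/74537648065591576 ≈ 1.9699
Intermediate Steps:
D = 1187/2 (D = -½*(-1187) = 1187/2 ≈ 593.50)
m(C, o) = o/2 + o²/2 (m(C, o) = (o*o + o)/2 = (o² + o)/2 = (o + o²)/2 = o/2 + o²/2)
M = -2788326526/19805764543 (M = -66550*1/798692 + 11399*(-1/198382) = -33275/399346 - 11399/198382 = -2788326526/19805764543 ≈ -0.14078)
f = 6872241291811561/158446116344 (f = ((½)*(1187/2)*(1 + 1187/2) - 133045) - 2788326526/19805764543 = ((½)*(1187/2)*(1189/2) - 133045) - 2788326526/19805764543 = (1411343/8 - 133045) - 2788326526/19805764543 = 346983/8 - 2788326526/19805764543 = 6872241291811561/158446116344 ≈ 43373.)
(f - 4676969)/(-600210 - 1751935) = (6872241291811561/158446116344 - 4676969)/(-600210 - 1751935) = -734175333019469775/158446116344/(-2352145) = -734175333019469775/158446116344*(-1/2352145) = 146835066603893955/74537648065591576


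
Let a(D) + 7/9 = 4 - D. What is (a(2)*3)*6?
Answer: 22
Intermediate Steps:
a(D) = 29/9 - D (a(D) = -7/9 + (4 - D) = 29/9 - D)
(a(2)*3)*6 = ((29/9 - 1*2)*3)*6 = ((29/9 - 2)*3)*6 = ((11/9)*3)*6 = (11/3)*6 = 22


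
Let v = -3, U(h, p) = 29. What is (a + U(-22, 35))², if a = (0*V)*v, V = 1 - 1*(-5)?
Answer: 841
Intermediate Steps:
V = 6 (V = 1 + 5 = 6)
a = 0 (a = (0*6)*(-3) = 0*(-3) = 0)
(a + U(-22, 35))² = (0 + 29)² = 29² = 841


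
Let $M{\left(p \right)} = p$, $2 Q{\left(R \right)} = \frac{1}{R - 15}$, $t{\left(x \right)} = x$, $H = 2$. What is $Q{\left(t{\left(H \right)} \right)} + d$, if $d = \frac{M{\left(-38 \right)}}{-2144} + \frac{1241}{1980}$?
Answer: $\frac{4180589}{6898320} \approx 0.60603$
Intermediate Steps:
$Q{\left(R \right)} = \frac{1}{2 \left(-15 + R\right)}$ ($Q{\left(R \right)} = \frac{1}{2 \left(R - 15\right)} = \frac{1}{2 \left(-15 + R\right)}$)
$d = \frac{341993}{530640}$ ($d = - \frac{38}{-2144} + \frac{1241}{1980} = \left(-38\right) \left(- \frac{1}{2144}\right) + 1241 \cdot \frac{1}{1980} = \frac{19}{1072} + \frac{1241}{1980} = \frac{341993}{530640} \approx 0.64449$)
$Q{\left(t{\left(H \right)} \right)} + d = \frac{1}{2 \left(-15 + 2\right)} + \frac{341993}{530640} = \frac{1}{2 \left(-13\right)} + \frac{341993}{530640} = \frac{1}{2} \left(- \frac{1}{13}\right) + \frac{341993}{530640} = - \frac{1}{26} + \frac{341993}{530640} = \frac{4180589}{6898320}$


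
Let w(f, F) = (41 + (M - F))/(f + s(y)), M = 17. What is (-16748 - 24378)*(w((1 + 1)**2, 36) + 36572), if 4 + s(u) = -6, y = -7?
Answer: -4511727830/3 ≈ -1.5039e+9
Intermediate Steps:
s(u) = -10 (s(u) = -4 - 6 = -10)
w(f, F) = (58 - F)/(-10 + f) (w(f, F) = (41 + (17 - F))/(f - 10) = (58 - F)/(-10 + f))
(-16748 - 24378)*(w((1 + 1)**2, 36) + 36572) = (-16748 - 24378)*((58 - 1*36)/(-10 + (1 + 1)**2) + 36572) = -41126*((58 - 36)/(-10 + 2**2) + 36572) = -41126*(22/(-10 + 4) + 36572) = -41126*(22/(-6) + 36572) = -41126*(-1/6*22 + 36572) = -41126*(-11/3 + 36572) = -41126*109705/3 = -4511727830/3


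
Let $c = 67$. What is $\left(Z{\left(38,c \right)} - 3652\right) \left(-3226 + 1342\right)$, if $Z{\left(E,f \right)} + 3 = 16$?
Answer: $6855876$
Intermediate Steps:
$Z{\left(E,f \right)} = 13$ ($Z{\left(E,f \right)} = -3 + 16 = 13$)
$\left(Z{\left(38,c \right)} - 3652\right) \left(-3226 + 1342\right) = \left(13 - 3652\right) \left(-3226 + 1342\right) = \left(-3639\right) \left(-1884\right) = 6855876$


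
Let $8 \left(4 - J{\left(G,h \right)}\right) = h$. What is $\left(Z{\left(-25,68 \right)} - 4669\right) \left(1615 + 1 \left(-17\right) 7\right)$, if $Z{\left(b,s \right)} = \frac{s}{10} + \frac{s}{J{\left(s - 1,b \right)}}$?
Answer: $- \frac{1983706472}{285} \approx -6.9604 \cdot 10^{6}$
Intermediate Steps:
$J{\left(G,h \right)} = 4 - \frac{h}{8}$
$Z{\left(b,s \right)} = \frac{s}{10} + \frac{s}{4 - \frac{b}{8}}$
$\left(Z{\left(-25,68 \right)} - 4669\right) \left(1615 + 1 \left(-17\right) 7\right) = \left(\frac{1}{10} \cdot 68 \frac{1}{-32 - 25} \left(-112 - 25\right) - 4669\right) \left(1615 + 1 \left(-17\right) 7\right) = \left(\frac{1}{10} \cdot 68 \frac{1}{-57} \left(-137\right) - 4669\right) \left(1615 - 119\right) = \left(\frac{1}{10} \cdot 68 \left(- \frac{1}{57}\right) \left(-137\right) - 4669\right) \left(1615 - 119\right) = \left(\frac{4658}{285} - 4669\right) 1496 = \left(- \frac{1326007}{285}\right) 1496 = - \frac{1983706472}{285}$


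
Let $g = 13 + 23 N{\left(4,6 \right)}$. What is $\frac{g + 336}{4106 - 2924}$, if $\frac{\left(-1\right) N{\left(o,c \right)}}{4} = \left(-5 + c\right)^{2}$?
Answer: $\frac{257}{1182} \approx 0.21743$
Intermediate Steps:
$N{\left(o,c \right)} = - 4 \left(-5 + c\right)^{2}$
$g = -79$ ($g = 13 + 23 \left(- 4 \left(-5 + 6\right)^{2}\right) = 13 + 23 \left(- 4 \cdot 1^{2}\right) = 13 + 23 \left(\left(-4\right) 1\right) = 13 + 23 \left(-4\right) = 13 - 92 = -79$)
$\frac{g + 336}{4106 - 2924} = \frac{-79 + 336}{4106 - 2924} = \frac{257}{1182}$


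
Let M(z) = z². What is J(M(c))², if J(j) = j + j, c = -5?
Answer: 2500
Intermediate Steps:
J(j) = 2*j
J(M(c))² = (2*(-5)²)² = (2*25)² = 50² = 2500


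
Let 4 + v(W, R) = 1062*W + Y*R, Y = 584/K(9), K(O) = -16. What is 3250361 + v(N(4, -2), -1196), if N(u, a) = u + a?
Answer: 3296135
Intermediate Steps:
Y = -73/2 (Y = 584/(-16) = 584*(-1/16) = -73/2 ≈ -36.500)
N(u, a) = a + u
v(W, R) = -4 + 1062*W - 73*R/2 (v(W, R) = -4 + (1062*W - 73*R/2) = -4 + 1062*W - 73*R/2)
3250361 + v(N(4, -2), -1196) = 3250361 + (-4 + 1062*(-2 + 4) - 73/2*(-1196)) = 3250361 + (-4 + 1062*2 + 43654) = 3250361 + (-4 + 2124 + 43654) = 3250361 + 45774 = 3296135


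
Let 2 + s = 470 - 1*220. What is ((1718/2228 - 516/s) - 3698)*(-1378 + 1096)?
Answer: 18013025796/17267 ≈ 1.0432e+6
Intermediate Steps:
s = 248 (s = -2 + (470 - 1*220) = -2 + (470 - 220) = -2 + 250 = 248)
((1718/2228 - 516/s) - 3698)*(-1378 + 1096) = ((1718/2228 - 516/248) - 3698)*(-1378 + 1096) = ((1718*(1/2228) - 516*1/248) - 3698)*(-282) = ((859/1114 - 129/62) - 3698)*(-282) = (-22612/17267 - 3698)*(-282) = -63875978/17267*(-282) = 18013025796/17267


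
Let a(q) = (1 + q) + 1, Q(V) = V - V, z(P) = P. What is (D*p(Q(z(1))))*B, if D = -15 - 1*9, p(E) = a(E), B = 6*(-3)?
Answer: 864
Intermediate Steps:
Q(V) = 0
B = -18
a(q) = 2 + q
p(E) = 2 + E
D = -24 (D = -15 - 9 = -24)
(D*p(Q(z(1))))*B = -24*(2 + 0)*(-18) = -24*2*(-18) = -48*(-18) = 864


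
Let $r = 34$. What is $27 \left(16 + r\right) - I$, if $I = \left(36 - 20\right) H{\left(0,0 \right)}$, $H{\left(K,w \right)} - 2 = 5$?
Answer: $1238$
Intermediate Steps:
$H{\left(K,w \right)} = 7$ ($H{\left(K,w \right)} = 2 + 5 = 7$)
$I = 112$ ($I = \left(36 - 20\right) 7 = 16 \cdot 7 = 112$)
$27 \left(16 + r\right) - I = 27 \left(16 + 34\right) - 112 = 27 \cdot 50 - 112 = 1350 - 112 = 1238$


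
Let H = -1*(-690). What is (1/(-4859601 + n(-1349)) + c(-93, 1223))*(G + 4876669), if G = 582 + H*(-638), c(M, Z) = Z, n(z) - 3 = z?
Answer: 26377874997743580/4860947 ≈ 5.4265e+9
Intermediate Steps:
H = 690
n(z) = 3 + z
G = -439638 (G = 582 + 690*(-638) = 582 - 440220 = -439638)
(1/(-4859601 + n(-1349)) + c(-93, 1223))*(G + 4876669) = (1/(-4859601 + (3 - 1349)) + 1223)*(-439638 + 4876669) = (1/(-4859601 - 1346) + 1223)*4437031 = (1/(-4860947) + 1223)*4437031 = (-1/4860947 + 1223)*4437031 = (5944938180/4860947)*4437031 = 26377874997743580/4860947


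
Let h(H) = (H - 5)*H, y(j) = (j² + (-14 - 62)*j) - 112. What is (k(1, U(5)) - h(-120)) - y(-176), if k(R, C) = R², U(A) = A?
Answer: -59239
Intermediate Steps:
y(j) = -112 + j² - 76*j (y(j) = (j² - 76*j) - 112 = -112 + j² - 76*j)
h(H) = H*(-5 + H) (h(H) = (-5 + H)*H = H*(-5 + H))
(k(1, U(5)) - h(-120)) - y(-176) = (1² - (-120)*(-5 - 120)) - (-112 + (-176)² - 76*(-176)) = (1 - (-120)*(-125)) - (-112 + 30976 + 13376) = (1 - 1*15000) - 1*44240 = (1 - 15000) - 44240 = -14999 - 44240 = -59239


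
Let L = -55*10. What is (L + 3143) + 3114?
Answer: 5707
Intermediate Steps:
L = -550
(L + 3143) + 3114 = (-550 + 3143) + 3114 = 2593 + 3114 = 5707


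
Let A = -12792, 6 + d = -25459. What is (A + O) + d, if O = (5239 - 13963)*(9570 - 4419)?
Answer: -44975581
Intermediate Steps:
d = -25465 (d = -6 - 25459 = -25465)
O = -44937324 (O = -8724*5151 = -44937324)
(A + O) + d = (-12792 - 44937324) - 25465 = -44950116 - 25465 = -44975581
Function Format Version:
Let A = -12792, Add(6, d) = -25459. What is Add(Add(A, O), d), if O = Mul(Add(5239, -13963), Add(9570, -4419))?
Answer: -44975581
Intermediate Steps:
d = -25465 (d = Add(-6, -25459) = -25465)
O = -44937324 (O = Mul(-8724, 5151) = -44937324)
Add(Add(A, O), d) = Add(Add(-12792, -44937324), -25465) = Add(-44950116, -25465) = -44975581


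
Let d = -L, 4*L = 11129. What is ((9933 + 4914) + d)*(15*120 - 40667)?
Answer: -1875682553/4 ≈ -4.6892e+8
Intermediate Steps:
L = 11129/4 (L = (¼)*11129 = 11129/4 ≈ 2782.3)
d = -11129/4 (d = -1*11129/4 = -11129/4 ≈ -2782.3)
((9933 + 4914) + d)*(15*120 - 40667) = ((9933 + 4914) - 11129/4)*(15*120 - 40667) = (14847 - 11129/4)*(1800 - 40667) = (48259/4)*(-38867) = -1875682553/4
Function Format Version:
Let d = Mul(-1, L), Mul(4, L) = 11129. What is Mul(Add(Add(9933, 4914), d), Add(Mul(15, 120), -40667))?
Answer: Rational(-1875682553, 4) ≈ -4.6892e+8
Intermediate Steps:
L = Rational(11129, 4) (L = Mul(Rational(1, 4), 11129) = Rational(11129, 4) ≈ 2782.3)
d = Rational(-11129, 4) (d = Mul(-1, Rational(11129, 4)) = Rational(-11129, 4) ≈ -2782.3)
Mul(Add(Add(9933, 4914), d), Add(Mul(15, 120), -40667)) = Mul(Add(Add(9933, 4914), Rational(-11129, 4)), Add(Mul(15, 120), -40667)) = Mul(Add(14847, Rational(-11129, 4)), Add(1800, -40667)) = Mul(Rational(48259, 4), -38867) = Rational(-1875682553, 4)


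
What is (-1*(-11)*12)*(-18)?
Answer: -2376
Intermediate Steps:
(-1*(-11)*12)*(-18) = (11*12)*(-18) = 132*(-18) = -2376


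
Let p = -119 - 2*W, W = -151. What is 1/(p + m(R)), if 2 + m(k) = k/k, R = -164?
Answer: 1/182 ≈ 0.0054945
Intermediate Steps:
p = 183 (p = -119 - 2*(-151) = -119 + 302 = 183)
m(k) = -1 (m(k) = -2 + k/k = -2 + 1 = -1)
1/(p + m(R)) = 1/(183 - 1) = 1/182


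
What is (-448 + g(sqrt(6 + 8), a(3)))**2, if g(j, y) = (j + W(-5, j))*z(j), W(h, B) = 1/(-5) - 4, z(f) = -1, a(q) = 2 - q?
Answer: 4924311/25 + 4438*sqrt(14)/5 ≈ 2.0029e+5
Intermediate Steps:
W(h, B) = -21/5 (W(h, B) = -1/5 - 4 = -21/5)
g(j, y) = 21/5 - j (g(j, y) = (j - 21/5)*(-1) = (-21/5 + j)*(-1) = 21/5 - j)
(-448 + g(sqrt(6 + 8), a(3)))**2 = (-448 + (21/5 - sqrt(6 + 8)))**2 = (-448 + (21/5 - sqrt(14)))**2 = (-2219/5 - sqrt(14))**2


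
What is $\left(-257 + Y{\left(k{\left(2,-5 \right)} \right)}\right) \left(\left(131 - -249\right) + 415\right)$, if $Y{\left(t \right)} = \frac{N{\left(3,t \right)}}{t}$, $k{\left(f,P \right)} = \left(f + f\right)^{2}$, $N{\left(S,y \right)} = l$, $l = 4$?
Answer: $- \frac{816465}{4} \approx -2.0412 \cdot 10^{5}$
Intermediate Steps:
$N{\left(S,y \right)} = 4$
$k{\left(f,P \right)} = 4 f^{2}$ ($k{\left(f,P \right)} = \left(2 f\right)^{2} = 4 f^{2}$)
$Y{\left(t \right)} = \frac{4}{t}$
$\left(-257 + Y{\left(k{\left(2,-5 \right)} \right)}\right) \left(\left(131 - -249\right) + 415\right) = \left(-257 + \frac{4}{4 \cdot 2^{2}}\right) \left(\left(131 - -249\right) + 415\right) = \left(-257 + \frac{4}{4 \cdot 4}\right) \left(\left(131 + 249\right) + 415\right) = \left(-257 + \frac{4}{16}\right) \left(380 + 415\right) = \left(-257 + 4 \cdot \frac{1}{16}\right) 795 = \left(-257 + \frac{1}{4}\right) 795 = \left(- \frac{1027}{4}\right) 795 = - \frac{816465}{4}$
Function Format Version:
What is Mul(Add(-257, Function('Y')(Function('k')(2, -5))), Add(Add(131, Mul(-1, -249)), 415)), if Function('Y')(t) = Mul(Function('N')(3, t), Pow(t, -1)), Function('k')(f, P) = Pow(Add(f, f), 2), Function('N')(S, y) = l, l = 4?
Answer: Rational(-816465, 4) ≈ -2.0412e+5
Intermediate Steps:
Function('N')(S, y) = 4
Function('k')(f, P) = Mul(4, Pow(f, 2)) (Function('k')(f, P) = Pow(Mul(2, f), 2) = Mul(4, Pow(f, 2)))
Function('Y')(t) = Mul(4, Pow(t, -1))
Mul(Add(-257, Function('Y')(Function('k')(2, -5))), Add(Add(131, Mul(-1, -249)), 415)) = Mul(Add(-257, Mul(4, Pow(Mul(4, Pow(2, 2)), -1))), Add(Add(131, Mul(-1, -249)), 415)) = Mul(Add(-257, Mul(4, Pow(Mul(4, 4), -1))), Add(Add(131, 249), 415)) = Mul(Add(-257, Mul(4, Pow(16, -1))), Add(380, 415)) = Mul(Add(-257, Mul(4, Rational(1, 16))), 795) = Mul(Add(-257, Rational(1, 4)), 795) = Mul(Rational(-1027, 4), 795) = Rational(-816465, 4)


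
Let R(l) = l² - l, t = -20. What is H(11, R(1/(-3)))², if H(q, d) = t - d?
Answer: 33856/81 ≈ 417.98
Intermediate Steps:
H(q, d) = -20 - d
H(11, R(1/(-3)))² = (-20 - 1/(-3)*(-1 + 1/(-3)))² = (-20 - 1*(-⅓)*(-1 + 1*(-⅓)))² = (-20 - (-1)*(-1 - ⅓)/3)² = (-20 - (-1)*(-4)/(3*3))² = (-20 - 1*4/9)² = (-20 - 4/9)² = (-184/9)² = 33856/81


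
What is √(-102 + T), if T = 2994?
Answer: 2*√723 ≈ 53.777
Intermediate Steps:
√(-102 + T) = √(-102 + 2994) = √2892 = 2*√723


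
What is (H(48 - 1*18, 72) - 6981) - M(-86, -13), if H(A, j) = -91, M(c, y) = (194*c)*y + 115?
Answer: -224079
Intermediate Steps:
M(c, y) = 115 + 194*c*y (M(c, y) = 194*c*y + 115 = 115 + 194*c*y)
(H(48 - 1*18, 72) - 6981) - M(-86, -13) = (-91 - 6981) - (115 + 194*(-86)*(-13)) = -7072 - (115 + 216892) = -7072 - 1*217007 = -7072 - 217007 = -224079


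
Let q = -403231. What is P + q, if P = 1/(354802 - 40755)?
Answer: -126633485856/314047 ≈ -4.0323e+5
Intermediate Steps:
P = 1/314047 ≈ 3.1842e-6
P + q = 1/314047 - 403231 = -126633485856/314047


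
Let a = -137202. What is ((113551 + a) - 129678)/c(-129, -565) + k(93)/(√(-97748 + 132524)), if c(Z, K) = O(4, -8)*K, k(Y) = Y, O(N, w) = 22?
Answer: 13939/1130 + 31*√966/1932 ≈ 12.834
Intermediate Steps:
c(Z, K) = 22*K
((113551 + a) - 129678)/c(-129, -565) + k(93)/(√(-97748 + 132524)) = ((113551 - 137202) - 129678)/((22*(-565))) + 93/(√(-97748 + 132524)) = (-23651 - 129678)/(-12430) + 93/(√34776) = -153329*(-1/12430) + 93/((6*√966)) = 13939/1130 + 93*(√966/5796) = 13939/1130 + 31*√966/1932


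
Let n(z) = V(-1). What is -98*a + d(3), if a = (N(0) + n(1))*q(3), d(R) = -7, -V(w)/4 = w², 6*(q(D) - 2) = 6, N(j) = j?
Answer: 1169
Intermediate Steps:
q(D) = 3 (q(D) = 2 + (⅙)*6 = 2 + 1 = 3)
V(w) = -4*w²
n(z) = -4 (n(z) = -4*(-1)² = -4*1 = -4)
a = -12 (a = (0 - 4)*3 = -4*3 = -12)
-98*a + d(3) = -98*(-12) - 7 = 1176 - 7 = 1169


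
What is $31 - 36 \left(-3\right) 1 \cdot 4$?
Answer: $463$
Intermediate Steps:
$31 - 36 \left(-3\right) 1 \cdot 4 = 31 - 36 \left(\left(-3\right) 4\right) = 31 - -432 = 31 + 432 = 463$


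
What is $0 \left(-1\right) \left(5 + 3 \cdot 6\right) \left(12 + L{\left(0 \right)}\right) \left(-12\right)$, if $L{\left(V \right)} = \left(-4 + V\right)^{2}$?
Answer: $0$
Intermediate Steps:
$0 \left(-1\right) \left(5 + 3 \cdot 6\right) \left(12 + L{\left(0 \right)}\right) \left(-12\right) = 0 \left(-1\right) \left(5 + 3 \cdot 6\right) \left(12 + \left(-4 + 0\right)^{2}\right) \left(-12\right) = 0 \left(5 + 18\right) \left(12 + \left(-4\right)^{2}\right) \left(-12\right) = 0 \cdot 23 \left(12 + 16\right) \left(-12\right) = 0 \cdot 28 \left(-12\right) = 0 \left(-12\right) = 0$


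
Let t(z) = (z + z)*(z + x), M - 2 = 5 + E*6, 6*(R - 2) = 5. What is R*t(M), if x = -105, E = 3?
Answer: -34000/3 ≈ -11333.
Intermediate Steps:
R = 17/6 (R = 2 + (⅙)*5 = 2 + ⅚ = 17/6 ≈ 2.8333)
M = 25 (M = 2 + (5 + 3*6) = 2 + (5 + 18) = 2 + 23 = 25)
t(z) = 2*z*(-105 + z) (t(z) = (z + z)*(z - 105) = (2*z)*(-105 + z) = 2*z*(-105 + z))
R*t(M) = 17*(2*25*(-105 + 25))/6 = 17*(2*25*(-80))/6 = (17/6)*(-4000) = -34000/3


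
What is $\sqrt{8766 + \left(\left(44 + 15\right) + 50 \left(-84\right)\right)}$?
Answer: $5 \sqrt{185} \approx 68.007$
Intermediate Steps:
$\sqrt{8766 + \left(\left(44 + 15\right) + 50 \left(-84\right)\right)} = \sqrt{8766 + \left(59 - 4200\right)} = \sqrt{8766 - 4141} = \sqrt{4625} = 5 \sqrt{185}$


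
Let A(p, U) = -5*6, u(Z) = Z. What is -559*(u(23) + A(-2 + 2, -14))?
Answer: 3913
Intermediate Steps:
A(p, U) = -30
-559*(u(23) + A(-2 + 2, -14)) = -559*(23 - 30) = -559*(-7) = 3913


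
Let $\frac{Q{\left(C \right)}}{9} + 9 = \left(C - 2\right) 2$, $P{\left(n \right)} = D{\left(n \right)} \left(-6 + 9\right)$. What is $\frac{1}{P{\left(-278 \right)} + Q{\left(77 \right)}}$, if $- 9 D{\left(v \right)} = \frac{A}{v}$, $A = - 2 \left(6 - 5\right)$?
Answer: $\frac{417}{529172} \approx 0.00078802$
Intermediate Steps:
$A = -2$ ($A = \left(-2\right) 1 = -2$)
$D{\left(v \right)} = \frac{2}{9 v}$ ($D{\left(v \right)} = - \frac{\left(-2\right) \frac{1}{v}}{9} = \frac{2}{9 v}$)
$P{\left(n \right)} = \frac{2}{3 n}$ ($P{\left(n \right)} = \frac{2}{9 n} \left(-6 + 9\right) = \frac{2}{9 n} 3 = \frac{2}{3 n}$)
$Q{\left(C \right)} = -117 + 18 C$ ($Q{\left(C \right)} = -81 + 9 \left(C - 2\right) 2 = -81 + 9 \left(-2 + C\right) 2 = -81 + 9 \left(-4 + 2 C\right) = -81 + \left(-36 + 18 C\right) = -117 + 18 C$)
$\frac{1}{P{\left(-278 \right)} + Q{\left(77 \right)}} = \frac{1}{\frac{2}{3 \left(-278\right)} + \left(-117 + 18 \cdot 77\right)} = \frac{1}{\frac{2}{3} \left(- \frac{1}{278}\right) + \left(-117 + 1386\right)} = \frac{1}{- \frac{1}{417} + 1269} = \frac{1}{\frac{529172}{417}} = \frac{417}{529172}$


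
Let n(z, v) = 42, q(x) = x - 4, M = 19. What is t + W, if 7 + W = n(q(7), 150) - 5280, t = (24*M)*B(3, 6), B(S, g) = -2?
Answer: -6157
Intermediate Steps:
q(x) = -4 + x
t = -912 (t = (24*19)*(-2) = 456*(-2) = -912)
W = -5245 (W = -7 + (42 - 5280) = -7 - 5238 = -5245)
t + W = -912 - 5245 = -6157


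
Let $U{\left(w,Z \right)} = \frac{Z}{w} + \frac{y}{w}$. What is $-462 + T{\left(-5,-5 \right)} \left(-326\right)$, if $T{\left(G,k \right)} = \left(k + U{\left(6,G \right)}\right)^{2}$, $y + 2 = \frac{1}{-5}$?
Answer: $- \frac{324836}{25} \approx -12993.0$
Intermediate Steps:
$y = - \frac{11}{5}$ ($y = -2 + \frac{1}{-5} = -2 - \frac{1}{5} = - \frac{11}{5} \approx -2.2$)
$U{\left(w,Z \right)} = - \frac{11}{5 w} + \frac{Z}{w}$ ($U{\left(w,Z \right)} = \frac{Z}{w} - \frac{11}{5 w} = - \frac{11}{5 w} + \frac{Z}{w}$)
$T{\left(G,k \right)} = \left(- \frac{11}{30} + k + \frac{G}{6}\right)^{2}$ ($T{\left(G,k \right)} = \left(k + \frac{- \frac{11}{5} + G}{6}\right)^{2} = \left(k + \left(- \frac{11}{30} + \frac{G}{6}\right)\right)^{2} = \left(- \frac{11}{30} + k + \frac{G}{6}\right)^{2}$)
$-462 + T{\left(-5,-5 \right)} \left(-326\right) = -462 + \frac{\left(-11 + 5 \left(-5\right) + 30 \left(-5\right)\right)^{2}}{900} \left(-326\right) = -462 + \frac{\left(-11 - 25 - 150\right)^{2}}{900} \left(-326\right) = -462 + \frac{\left(-186\right)^{2}}{900} \left(-326\right) = -462 + \frac{1}{900} \cdot 34596 \left(-326\right) = -462 + \frac{961}{25} \left(-326\right) = -462 - \frac{313286}{25} = - \frac{324836}{25}$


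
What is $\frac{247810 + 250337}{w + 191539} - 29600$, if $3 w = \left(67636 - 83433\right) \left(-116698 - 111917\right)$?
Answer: $- \frac{35638456452253}{1204001924} \approx -29600.0$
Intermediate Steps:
$w = 1203810385$ ($w = \frac{\left(67636 - 83433\right) \left(-116698 - 111917\right)}{3} = \frac{\left(-15797\right) \left(-228615\right)}{3} = \frac{1}{3} \cdot 3611431155 = 1203810385$)
$\frac{247810 + 250337}{w + 191539} - 29600 = \frac{247810 + 250337}{1203810385 + 191539} - 29600 = \frac{498147}{1204001924} - 29600 = - \frac{35638456452253}{1204001924}$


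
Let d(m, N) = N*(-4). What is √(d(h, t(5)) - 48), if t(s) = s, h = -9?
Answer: 2*I*√17 ≈ 8.2462*I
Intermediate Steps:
d(m, N) = -4*N
√(d(h, t(5)) - 48) = √(-4*5 - 48) = √(-20 - 48) = √(-68) = 2*I*√17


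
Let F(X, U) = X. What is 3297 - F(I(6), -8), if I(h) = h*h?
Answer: 3261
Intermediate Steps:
I(h) = h²
3297 - F(I(6), -8) = 3297 - 1*6² = 3297 - 1*36 = 3297 - 36 = 3261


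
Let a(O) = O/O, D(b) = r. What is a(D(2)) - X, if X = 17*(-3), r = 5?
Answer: 52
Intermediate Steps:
D(b) = 5
a(O) = 1
X = -51
a(D(2)) - X = 1 - 1*(-51) = 1 + 51 = 52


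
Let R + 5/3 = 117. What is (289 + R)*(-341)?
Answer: -413633/3 ≈ -1.3788e+5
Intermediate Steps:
R = 346/3 (R = -5/3 + 117 = 346/3 ≈ 115.33)
(289 + R)*(-341) = (289 + 346/3)*(-341) = (1213/3)*(-341) = -413633/3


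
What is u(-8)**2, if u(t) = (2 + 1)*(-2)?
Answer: 36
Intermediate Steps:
u(t) = -6 (u(t) = 3*(-2) = -6)
u(-8)**2 = (-6)**2 = 36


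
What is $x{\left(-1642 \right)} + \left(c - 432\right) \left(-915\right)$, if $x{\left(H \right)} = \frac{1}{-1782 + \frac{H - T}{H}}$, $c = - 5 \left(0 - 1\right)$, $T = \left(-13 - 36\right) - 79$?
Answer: $\frac{571314246004}{1462265} \approx 3.9071 \cdot 10^{5}$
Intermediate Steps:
$T = -128$ ($T = -49 - 79 = -128$)
$c = 5$ ($c = \left(-5\right) \left(-1\right) = 5$)
$x{\left(H \right)} = \frac{1}{-1782 + \frac{128 + H}{H}}$ ($x{\left(H \right)} = \frac{1}{-1782 + \frac{H - -128}{H}} = \frac{1}{-1782 + \frac{H + 128}{H}} = \frac{1}{-1782 + \frac{128 + H}{H}}$)
$x{\left(-1642 \right)} + \left(c - 432\right) \left(-915\right) = \left(-1\right) \left(-1642\right) \frac{1}{-128 + 1781 \left(-1642\right)} + \left(5 - 432\right) \left(-915\right) = \left(-1\right) \left(-1642\right) \frac{1}{-128 - 2924402} - -390705 = \left(-1\right) \left(-1642\right) \frac{1}{-2924530} + 390705 = \left(-1\right) \left(-1642\right) \left(- \frac{1}{2924530}\right) + 390705 = - \frac{821}{1462265} + 390705 = \frac{571314246004}{1462265}$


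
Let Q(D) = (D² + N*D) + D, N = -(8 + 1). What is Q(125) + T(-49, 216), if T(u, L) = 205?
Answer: 14830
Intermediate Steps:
N = -9 (N = -1*9 = -9)
Q(D) = D² - 8*D (Q(D) = (D² - 9*D) + D = D² - 8*D)
Q(125) + T(-49, 216) = 125*(-8 + 125) + 205 = 125*117 + 205 = 14625 + 205 = 14830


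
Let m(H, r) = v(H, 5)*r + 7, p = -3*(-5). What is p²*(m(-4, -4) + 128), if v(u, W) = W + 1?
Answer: 24975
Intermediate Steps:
v(u, W) = 1 + W
p = 15
m(H, r) = 7 + 6*r (m(H, r) = (1 + 5)*r + 7 = 6*r + 7 = 7 + 6*r)
p²*(m(-4, -4) + 128) = 15²*((7 + 6*(-4)) + 128) = 225*((7 - 24) + 128) = 225*(-17 + 128) = 225*111 = 24975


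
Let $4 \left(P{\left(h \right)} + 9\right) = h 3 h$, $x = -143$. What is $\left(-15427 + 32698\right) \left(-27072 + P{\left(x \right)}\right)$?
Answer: $- \frac{811339767}{4} \approx -2.0283 \cdot 10^{8}$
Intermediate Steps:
$P{\left(h \right)} = -9 + \frac{3 h^{2}}{4}$ ($P{\left(h \right)} = -9 + \frac{h 3 h}{4} = -9 + \frac{3 h h}{4} = -9 + \frac{3 h^{2}}{4}$)
$\left(-15427 + 32698\right) \left(-27072 + P{\left(x \right)}\right) = \left(-15427 + 32698\right) \left(-27072 - \left(9 - \frac{3 \left(-143\right)^{2}}{4}\right)\right) = 17271 \left(-27072 + \left(-9 + \frac{3}{4} \cdot 20449\right)\right) = 17271 \left(-27072 + \left(-9 + \frac{61347}{4}\right)\right) = 17271 \left(-27072 + \frac{61311}{4}\right) = 17271 \left(- \frac{46977}{4}\right) = - \frac{811339767}{4}$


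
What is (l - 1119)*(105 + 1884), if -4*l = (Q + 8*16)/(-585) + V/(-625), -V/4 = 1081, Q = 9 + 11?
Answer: -1393128359/625 ≈ -2.2290e+6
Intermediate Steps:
Q = 20
V = -4324 (V = -4*1081 = -4324)
l = -121852/73125 (l = -((20 + 8*16)/(-585) - 4324/(-625))/4 = -((20 + 128)*(-1/585) - 4324*(-1/625))/4 = -(148*(-1/585) + 4324/625)/4 = -(-148/585 + 4324/625)/4 = -¼*487408/73125 = -121852/73125 ≈ -1.6664)
(l - 1119)*(105 + 1884) = (-121852/73125 - 1119)*(105 + 1884) = -81948727/73125*1989 = -1393128359/625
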